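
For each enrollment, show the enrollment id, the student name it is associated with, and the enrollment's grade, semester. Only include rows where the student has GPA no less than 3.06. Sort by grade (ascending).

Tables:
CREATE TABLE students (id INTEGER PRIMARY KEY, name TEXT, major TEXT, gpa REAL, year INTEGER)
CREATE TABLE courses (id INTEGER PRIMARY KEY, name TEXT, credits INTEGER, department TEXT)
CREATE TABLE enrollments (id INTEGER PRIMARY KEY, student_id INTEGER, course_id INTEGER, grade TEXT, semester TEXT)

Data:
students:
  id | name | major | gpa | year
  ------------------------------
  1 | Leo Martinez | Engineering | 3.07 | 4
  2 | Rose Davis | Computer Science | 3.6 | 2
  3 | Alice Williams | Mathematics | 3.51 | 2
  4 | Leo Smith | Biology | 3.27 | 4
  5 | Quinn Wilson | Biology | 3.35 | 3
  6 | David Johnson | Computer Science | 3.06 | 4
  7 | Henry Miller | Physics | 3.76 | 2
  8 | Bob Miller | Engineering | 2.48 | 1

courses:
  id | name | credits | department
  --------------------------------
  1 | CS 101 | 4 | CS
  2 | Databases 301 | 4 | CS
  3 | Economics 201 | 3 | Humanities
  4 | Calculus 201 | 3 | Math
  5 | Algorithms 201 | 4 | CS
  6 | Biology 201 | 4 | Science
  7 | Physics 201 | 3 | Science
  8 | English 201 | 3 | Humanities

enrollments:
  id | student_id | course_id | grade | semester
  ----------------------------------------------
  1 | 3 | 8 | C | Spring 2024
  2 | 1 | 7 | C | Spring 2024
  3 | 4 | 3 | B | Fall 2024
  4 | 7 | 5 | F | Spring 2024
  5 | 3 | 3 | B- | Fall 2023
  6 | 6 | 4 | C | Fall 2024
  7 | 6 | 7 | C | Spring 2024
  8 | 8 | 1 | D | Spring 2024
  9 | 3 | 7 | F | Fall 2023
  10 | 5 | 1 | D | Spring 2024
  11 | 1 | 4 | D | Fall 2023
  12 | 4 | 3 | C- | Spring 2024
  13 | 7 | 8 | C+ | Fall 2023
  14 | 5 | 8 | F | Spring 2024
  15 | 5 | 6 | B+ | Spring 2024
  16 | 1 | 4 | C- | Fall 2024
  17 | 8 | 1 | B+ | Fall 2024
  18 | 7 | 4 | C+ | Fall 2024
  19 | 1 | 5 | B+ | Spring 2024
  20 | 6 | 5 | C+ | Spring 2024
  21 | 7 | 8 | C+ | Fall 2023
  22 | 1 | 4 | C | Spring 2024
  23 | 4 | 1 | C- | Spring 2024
SELECT c.id, p.name AS student, c.grade, c.semester FROM enrollments c JOIN students p ON c.student_id = p.id WHERE p.gpa >= 3.06 ORDER BY c.grade ASC

Execution result:
id | student | grade | semester
3 | Leo Smith | B | Fall 2024
15 | Quinn Wilson | B+ | Spring 2024
19 | Leo Martinez | B+ | Spring 2024
5 | Alice Williams | B- | Fall 2023
1 | Alice Williams | C | Spring 2024
2 | Leo Martinez | C | Spring 2024
6 | David Johnson | C | Fall 2024
7 | David Johnson | C | Spring 2024
22 | Leo Martinez | C | Spring 2024
13 | Henry Miller | C+ | Fall 2023
18 | Henry Miller | C+ | Fall 2024
20 | David Johnson | C+ | Spring 2024
21 | Henry Miller | C+ | Fall 2023
12 | Leo Smith | C- | Spring 2024
16 | Leo Martinez | C- | Fall 2024
23 | Leo Smith | C- | Spring 2024
10 | Quinn Wilson | D | Spring 2024
11 | Leo Martinez | D | Fall 2023
4 | Henry Miller | F | Spring 2024
9 | Alice Williams | F | Fall 2023
14 | Quinn Wilson | F | Spring 2024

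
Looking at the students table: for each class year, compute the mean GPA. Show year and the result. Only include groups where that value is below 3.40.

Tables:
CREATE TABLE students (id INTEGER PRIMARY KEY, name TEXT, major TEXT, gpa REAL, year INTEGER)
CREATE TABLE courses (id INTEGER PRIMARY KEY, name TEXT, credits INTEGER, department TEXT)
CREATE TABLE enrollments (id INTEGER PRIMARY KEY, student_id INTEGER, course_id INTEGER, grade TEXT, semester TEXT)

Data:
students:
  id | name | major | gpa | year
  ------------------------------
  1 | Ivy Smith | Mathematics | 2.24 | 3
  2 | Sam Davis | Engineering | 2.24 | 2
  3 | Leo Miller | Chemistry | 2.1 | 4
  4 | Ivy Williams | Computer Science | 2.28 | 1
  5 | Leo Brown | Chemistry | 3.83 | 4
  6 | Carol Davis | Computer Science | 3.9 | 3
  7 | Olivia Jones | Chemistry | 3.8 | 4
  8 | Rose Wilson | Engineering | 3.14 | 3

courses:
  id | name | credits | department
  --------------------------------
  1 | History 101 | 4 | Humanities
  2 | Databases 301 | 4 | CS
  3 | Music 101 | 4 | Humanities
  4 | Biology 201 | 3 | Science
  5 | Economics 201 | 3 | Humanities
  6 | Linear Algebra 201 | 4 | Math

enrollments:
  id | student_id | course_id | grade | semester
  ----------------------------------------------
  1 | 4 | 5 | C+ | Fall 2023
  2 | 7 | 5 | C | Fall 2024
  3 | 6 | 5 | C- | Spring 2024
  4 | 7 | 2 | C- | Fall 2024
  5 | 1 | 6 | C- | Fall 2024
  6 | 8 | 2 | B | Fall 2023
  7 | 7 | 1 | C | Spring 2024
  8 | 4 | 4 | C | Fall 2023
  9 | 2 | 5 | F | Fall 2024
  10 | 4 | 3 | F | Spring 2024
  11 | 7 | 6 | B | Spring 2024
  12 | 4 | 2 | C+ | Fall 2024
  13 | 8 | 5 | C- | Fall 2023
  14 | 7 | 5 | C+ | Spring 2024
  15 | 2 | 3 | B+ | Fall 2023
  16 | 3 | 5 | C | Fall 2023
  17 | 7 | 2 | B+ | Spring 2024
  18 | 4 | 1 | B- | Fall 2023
SELECT year, AVG(gpa) AS avg_gpa FROM students GROUP BY year HAVING AVG(gpa) < 3.4

Execution result:
year | avg_gpa
1 | 2.28
2 | 2.24
3 | 3.09
4 | 3.24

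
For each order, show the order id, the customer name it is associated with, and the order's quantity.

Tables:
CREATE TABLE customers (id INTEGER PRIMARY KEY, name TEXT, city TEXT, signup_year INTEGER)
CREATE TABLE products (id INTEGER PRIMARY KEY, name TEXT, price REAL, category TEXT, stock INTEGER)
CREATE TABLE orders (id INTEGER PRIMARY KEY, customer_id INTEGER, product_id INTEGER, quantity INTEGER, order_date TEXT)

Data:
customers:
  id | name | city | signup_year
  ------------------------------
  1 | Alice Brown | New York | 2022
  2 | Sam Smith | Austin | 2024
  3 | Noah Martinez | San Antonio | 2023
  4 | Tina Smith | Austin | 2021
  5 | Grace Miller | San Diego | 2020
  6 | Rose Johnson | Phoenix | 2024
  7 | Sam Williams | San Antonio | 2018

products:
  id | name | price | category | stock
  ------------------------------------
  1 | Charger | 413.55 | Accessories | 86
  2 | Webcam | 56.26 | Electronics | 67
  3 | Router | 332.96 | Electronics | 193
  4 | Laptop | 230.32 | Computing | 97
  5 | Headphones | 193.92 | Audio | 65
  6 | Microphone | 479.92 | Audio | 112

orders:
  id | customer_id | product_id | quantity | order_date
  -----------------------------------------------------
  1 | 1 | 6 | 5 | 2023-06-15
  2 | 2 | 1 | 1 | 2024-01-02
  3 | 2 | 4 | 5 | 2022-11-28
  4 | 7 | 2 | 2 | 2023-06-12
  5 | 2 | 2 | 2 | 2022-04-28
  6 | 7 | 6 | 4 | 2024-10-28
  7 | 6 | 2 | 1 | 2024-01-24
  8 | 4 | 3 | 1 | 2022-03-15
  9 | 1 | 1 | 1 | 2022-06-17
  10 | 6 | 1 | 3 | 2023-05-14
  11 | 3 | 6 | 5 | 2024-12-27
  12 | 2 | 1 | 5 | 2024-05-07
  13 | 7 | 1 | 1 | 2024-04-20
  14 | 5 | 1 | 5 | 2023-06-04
SELECT c.id, p.name AS customer, c.quantity FROM orders c JOIN customers p ON c.customer_id = p.id

Execution result:
id | customer | quantity
1 | Alice Brown | 5
2 | Sam Smith | 1
3 | Sam Smith | 5
4 | Sam Williams | 2
5 | Sam Smith | 2
6 | Sam Williams | 4
7 | Rose Johnson | 1
8 | Tina Smith | 1
9 | Alice Brown | 1
10 | Rose Johnson | 3
11 | Noah Martinez | 5
12 | Sam Smith | 5
13 | Sam Williams | 1
14 | Grace Miller | 5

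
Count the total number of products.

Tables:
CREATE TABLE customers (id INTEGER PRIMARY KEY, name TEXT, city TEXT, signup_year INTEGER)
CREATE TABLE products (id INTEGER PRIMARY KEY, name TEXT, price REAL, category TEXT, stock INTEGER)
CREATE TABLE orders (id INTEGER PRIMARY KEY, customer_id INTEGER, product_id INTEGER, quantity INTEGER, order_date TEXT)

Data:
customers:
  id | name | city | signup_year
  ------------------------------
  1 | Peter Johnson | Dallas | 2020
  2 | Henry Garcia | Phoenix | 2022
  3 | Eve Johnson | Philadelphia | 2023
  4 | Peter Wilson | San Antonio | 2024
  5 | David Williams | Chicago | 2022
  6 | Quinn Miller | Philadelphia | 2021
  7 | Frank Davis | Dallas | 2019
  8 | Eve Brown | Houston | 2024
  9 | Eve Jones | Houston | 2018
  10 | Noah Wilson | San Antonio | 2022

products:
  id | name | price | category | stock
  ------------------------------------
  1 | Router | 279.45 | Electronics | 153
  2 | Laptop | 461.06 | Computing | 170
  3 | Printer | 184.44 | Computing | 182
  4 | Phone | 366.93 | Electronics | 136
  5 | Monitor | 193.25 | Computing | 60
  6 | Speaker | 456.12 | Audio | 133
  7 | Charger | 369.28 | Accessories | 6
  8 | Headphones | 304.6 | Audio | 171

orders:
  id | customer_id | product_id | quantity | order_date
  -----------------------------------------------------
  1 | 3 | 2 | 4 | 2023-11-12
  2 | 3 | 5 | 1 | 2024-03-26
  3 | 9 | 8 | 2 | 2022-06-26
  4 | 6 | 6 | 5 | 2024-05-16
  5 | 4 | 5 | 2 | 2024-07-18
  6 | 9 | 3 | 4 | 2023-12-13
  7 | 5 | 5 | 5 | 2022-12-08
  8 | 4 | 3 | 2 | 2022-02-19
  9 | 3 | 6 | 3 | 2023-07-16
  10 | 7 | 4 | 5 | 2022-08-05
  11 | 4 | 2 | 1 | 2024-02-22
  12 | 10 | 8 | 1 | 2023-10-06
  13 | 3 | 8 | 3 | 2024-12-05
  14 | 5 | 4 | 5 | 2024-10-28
SELECT COUNT(*) FROM products

Execution result:
8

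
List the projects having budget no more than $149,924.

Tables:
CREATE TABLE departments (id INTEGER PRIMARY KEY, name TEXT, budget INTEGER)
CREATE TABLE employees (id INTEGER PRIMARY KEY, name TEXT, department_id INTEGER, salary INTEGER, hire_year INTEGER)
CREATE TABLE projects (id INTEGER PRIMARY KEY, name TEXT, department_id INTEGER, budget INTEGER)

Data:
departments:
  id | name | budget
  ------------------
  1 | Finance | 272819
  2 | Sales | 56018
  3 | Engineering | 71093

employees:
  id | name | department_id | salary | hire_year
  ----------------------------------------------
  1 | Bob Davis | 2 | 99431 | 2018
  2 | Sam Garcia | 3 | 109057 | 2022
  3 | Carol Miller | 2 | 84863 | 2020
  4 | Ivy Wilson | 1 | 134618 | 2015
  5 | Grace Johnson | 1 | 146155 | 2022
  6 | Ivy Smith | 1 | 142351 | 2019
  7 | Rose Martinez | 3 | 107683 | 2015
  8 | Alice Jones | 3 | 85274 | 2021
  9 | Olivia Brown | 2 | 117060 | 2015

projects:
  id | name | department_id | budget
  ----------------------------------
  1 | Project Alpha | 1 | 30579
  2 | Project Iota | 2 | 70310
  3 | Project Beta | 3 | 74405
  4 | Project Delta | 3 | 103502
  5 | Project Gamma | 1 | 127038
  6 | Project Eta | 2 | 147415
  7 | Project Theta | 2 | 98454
SELECT name, budget FROM projects WHERE budget <= 149924

Execution result:
name | budget
Project Alpha | 30579
Project Iota | 70310
Project Beta | 74405
Project Delta | 103502
Project Gamma | 127038
Project Eta | 147415
Project Theta | 98454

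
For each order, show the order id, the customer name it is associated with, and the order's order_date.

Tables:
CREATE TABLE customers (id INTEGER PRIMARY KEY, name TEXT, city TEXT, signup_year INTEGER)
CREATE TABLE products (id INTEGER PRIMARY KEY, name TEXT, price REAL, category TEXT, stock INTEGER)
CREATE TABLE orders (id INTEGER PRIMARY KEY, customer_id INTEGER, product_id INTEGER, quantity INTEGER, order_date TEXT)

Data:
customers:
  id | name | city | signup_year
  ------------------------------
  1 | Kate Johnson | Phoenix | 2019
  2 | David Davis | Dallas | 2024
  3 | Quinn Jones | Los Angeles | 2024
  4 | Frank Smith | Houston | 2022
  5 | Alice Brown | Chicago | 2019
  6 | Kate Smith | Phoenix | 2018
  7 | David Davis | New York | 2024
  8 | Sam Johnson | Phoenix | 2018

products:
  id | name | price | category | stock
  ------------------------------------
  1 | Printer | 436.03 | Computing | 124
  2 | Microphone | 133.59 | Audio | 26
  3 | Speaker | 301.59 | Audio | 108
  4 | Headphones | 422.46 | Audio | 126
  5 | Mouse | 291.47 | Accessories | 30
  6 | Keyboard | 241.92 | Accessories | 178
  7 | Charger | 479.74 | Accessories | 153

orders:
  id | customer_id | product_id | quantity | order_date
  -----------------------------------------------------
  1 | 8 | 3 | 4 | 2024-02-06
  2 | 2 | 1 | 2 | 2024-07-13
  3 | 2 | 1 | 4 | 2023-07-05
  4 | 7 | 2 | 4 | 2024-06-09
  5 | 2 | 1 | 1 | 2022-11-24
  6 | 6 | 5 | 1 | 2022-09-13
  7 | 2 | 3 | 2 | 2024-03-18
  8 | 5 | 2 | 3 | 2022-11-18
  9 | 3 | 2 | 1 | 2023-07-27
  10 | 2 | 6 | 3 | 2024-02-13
SELECT c.id, p.name AS customer, c.order_date FROM orders c JOIN customers p ON c.customer_id = p.id

Execution result:
id | customer | order_date
1 | Sam Johnson | 2024-02-06
2 | David Davis | 2024-07-13
3 | David Davis | 2023-07-05
4 | David Davis | 2024-06-09
5 | David Davis | 2022-11-24
6 | Kate Smith | 2022-09-13
7 | David Davis | 2024-03-18
8 | Alice Brown | 2022-11-18
9 | Quinn Jones | 2023-07-27
10 | David Davis | 2024-02-13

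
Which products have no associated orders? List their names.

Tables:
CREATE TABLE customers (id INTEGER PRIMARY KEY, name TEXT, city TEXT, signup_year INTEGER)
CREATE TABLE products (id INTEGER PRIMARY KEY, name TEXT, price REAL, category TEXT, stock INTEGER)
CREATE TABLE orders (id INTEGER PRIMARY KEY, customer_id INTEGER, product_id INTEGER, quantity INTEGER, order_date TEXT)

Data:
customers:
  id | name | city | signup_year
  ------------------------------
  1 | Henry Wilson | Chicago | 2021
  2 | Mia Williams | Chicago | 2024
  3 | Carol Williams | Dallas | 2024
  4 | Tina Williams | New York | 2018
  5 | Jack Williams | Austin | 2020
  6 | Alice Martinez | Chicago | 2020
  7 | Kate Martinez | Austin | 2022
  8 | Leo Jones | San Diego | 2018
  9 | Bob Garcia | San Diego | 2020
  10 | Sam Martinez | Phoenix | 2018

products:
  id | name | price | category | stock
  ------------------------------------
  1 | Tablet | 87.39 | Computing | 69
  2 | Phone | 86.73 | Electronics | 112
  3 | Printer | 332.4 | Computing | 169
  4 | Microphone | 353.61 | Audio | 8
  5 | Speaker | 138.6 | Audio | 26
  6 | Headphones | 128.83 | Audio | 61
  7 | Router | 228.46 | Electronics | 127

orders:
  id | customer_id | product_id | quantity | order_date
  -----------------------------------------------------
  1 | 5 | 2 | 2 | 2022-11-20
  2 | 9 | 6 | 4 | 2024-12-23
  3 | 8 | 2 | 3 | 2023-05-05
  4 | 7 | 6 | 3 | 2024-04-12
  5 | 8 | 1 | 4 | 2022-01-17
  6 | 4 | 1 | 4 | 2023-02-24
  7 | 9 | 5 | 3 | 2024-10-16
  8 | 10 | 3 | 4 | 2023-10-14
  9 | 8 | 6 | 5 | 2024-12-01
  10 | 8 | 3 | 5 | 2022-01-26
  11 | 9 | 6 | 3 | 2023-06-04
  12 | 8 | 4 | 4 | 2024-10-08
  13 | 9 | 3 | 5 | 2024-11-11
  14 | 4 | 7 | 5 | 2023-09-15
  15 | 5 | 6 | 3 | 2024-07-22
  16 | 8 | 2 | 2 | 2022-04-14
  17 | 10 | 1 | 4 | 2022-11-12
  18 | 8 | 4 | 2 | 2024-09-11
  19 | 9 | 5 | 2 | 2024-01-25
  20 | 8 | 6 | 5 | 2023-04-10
SELECT p.name FROM products p LEFT JOIN orders c ON c.product_id = p.id WHERE c.id IS NULL

Execution result:
(no rows)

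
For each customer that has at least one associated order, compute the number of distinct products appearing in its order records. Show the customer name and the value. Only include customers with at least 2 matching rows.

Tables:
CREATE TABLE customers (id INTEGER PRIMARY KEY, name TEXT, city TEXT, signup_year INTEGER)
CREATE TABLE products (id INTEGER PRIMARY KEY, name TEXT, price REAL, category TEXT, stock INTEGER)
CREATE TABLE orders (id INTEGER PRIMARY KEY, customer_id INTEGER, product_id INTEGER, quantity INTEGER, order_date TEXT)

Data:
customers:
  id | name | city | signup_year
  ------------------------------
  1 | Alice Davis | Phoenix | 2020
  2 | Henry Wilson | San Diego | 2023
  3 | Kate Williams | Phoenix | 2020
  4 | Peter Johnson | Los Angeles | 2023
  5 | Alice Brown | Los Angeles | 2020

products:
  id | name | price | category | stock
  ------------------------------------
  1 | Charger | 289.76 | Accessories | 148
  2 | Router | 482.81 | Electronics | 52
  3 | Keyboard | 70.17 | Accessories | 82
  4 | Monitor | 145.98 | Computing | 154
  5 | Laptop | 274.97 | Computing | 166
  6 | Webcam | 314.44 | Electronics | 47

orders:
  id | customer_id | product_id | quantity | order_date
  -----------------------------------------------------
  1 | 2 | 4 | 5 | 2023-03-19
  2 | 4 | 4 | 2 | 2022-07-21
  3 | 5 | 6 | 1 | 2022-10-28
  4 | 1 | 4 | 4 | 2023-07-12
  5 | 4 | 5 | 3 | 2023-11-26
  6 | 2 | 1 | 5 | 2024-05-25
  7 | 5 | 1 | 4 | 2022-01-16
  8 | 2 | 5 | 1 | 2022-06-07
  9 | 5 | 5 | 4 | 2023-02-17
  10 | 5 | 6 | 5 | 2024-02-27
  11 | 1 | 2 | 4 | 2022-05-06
SELECT p.name, COUNT(DISTINCT c.product_id) AS distinct_product_count FROM orders c JOIN customers p ON c.customer_id = p.id GROUP BY p.id, p.name HAVING COUNT(*) >= 2

Execution result:
name | distinct_product_count
Alice Davis | 2
Henry Wilson | 3
Peter Johnson | 2
Alice Brown | 3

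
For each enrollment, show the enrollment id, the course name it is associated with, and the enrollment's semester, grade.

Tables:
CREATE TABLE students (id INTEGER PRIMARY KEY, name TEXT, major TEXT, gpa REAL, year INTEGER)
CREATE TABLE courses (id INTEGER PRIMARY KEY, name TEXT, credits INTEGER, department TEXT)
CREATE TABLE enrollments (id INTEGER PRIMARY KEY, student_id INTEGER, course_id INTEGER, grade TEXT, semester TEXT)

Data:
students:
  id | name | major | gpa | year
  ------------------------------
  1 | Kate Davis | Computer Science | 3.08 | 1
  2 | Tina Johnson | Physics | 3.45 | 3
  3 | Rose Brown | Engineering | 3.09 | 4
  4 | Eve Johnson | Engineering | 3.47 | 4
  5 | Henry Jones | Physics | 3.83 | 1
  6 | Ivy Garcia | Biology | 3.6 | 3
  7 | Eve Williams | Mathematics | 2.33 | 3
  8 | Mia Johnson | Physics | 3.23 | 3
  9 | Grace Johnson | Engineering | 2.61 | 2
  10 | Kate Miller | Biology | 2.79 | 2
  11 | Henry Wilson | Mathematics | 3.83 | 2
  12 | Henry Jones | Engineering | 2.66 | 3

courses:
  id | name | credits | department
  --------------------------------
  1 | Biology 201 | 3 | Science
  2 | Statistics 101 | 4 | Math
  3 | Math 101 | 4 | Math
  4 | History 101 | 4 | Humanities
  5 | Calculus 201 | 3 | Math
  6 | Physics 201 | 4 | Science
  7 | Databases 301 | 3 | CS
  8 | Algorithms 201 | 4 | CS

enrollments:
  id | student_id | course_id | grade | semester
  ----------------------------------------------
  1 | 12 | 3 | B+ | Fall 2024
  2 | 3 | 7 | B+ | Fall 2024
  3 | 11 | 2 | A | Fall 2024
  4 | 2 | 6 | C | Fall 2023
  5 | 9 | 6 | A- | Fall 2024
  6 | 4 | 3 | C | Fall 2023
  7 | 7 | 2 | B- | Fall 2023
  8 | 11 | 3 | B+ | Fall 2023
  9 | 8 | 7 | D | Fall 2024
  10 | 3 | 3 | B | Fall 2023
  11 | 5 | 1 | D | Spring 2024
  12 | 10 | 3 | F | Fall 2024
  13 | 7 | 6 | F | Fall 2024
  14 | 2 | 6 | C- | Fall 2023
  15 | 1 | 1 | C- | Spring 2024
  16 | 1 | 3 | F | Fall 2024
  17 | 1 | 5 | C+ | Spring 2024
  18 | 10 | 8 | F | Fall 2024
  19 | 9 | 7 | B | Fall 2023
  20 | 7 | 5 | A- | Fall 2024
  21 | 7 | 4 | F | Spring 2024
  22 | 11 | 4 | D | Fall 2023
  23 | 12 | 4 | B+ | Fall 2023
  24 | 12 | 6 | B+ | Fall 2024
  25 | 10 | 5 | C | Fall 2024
SELECT c.id, p.name AS course, c.semester, c.grade FROM enrollments c JOIN courses p ON c.course_id = p.id

Execution result:
id | course | semester | grade
1 | Math 101 | Fall 2024 | B+
2 | Databases 301 | Fall 2024 | B+
3 | Statistics 101 | Fall 2024 | A
4 | Physics 201 | Fall 2023 | C
5 | Physics 201 | Fall 2024 | A-
6 | Math 101 | Fall 2023 | C
7 | Statistics 101 | Fall 2023 | B-
8 | Math 101 | Fall 2023 | B+
9 | Databases 301 | Fall 2024 | D
10 | Math 101 | Fall 2023 | B
11 | Biology 201 | Spring 2024 | D
12 | Math 101 | Fall 2024 | F
13 | Physics 201 | Fall 2024 | F
14 | Physics 201 | Fall 2023 | C-
15 | Biology 201 | Spring 2024 | C-
16 | Math 101 | Fall 2024 | F
17 | Calculus 201 | Spring 2024 | C+
18 | Algorithms 201 | Fall 2024 | F
19 | Databases 301 | Fall 2023 | B
20 | Calculus 201 | Fall 2024 | A-
21 | History 101 | Spring 2024 | F
22 | History 101 | Fall 2023 | D
23 | History 101 | Fall 2023 | B+
24 | Physics 201 | Fall 2024 | B+
25 | Calculus 201 | Fall 2024 | C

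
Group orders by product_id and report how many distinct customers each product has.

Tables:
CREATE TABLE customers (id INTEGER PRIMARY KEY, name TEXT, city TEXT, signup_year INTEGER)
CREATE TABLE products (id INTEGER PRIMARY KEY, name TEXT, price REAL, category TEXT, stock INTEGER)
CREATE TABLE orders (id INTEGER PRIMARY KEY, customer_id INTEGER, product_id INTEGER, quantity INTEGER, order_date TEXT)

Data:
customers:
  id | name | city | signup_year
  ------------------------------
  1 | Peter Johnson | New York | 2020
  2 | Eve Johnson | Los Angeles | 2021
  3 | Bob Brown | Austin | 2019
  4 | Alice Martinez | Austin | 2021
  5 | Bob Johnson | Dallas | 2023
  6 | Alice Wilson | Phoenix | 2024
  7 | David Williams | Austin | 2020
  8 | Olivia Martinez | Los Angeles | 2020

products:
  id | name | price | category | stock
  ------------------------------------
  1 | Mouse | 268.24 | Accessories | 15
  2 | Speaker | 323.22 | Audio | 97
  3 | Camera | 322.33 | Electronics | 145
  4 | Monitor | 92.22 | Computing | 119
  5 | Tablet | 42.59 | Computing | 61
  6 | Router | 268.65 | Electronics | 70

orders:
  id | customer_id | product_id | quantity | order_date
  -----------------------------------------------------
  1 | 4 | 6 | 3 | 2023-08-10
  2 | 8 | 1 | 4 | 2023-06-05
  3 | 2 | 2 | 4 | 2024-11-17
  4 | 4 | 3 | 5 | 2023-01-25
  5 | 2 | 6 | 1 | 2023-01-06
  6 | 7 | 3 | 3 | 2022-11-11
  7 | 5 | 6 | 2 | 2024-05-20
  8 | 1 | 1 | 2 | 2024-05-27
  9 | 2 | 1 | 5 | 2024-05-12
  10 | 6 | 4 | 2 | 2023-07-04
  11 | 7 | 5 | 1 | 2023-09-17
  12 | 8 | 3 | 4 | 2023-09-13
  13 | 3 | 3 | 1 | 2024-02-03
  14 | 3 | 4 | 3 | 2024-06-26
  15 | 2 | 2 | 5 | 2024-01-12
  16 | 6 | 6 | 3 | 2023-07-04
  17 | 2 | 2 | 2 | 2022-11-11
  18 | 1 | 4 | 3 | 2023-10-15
SELECT product_id, COUNT(DISTINCT customer_id) AS distinct_customer_count FROM orders GROUP BY product_id

Execution result:
product_id | distinct_customer_count
1 | 3
2 | 1
3 | 4
4 | 3
5 | 1
6 | 4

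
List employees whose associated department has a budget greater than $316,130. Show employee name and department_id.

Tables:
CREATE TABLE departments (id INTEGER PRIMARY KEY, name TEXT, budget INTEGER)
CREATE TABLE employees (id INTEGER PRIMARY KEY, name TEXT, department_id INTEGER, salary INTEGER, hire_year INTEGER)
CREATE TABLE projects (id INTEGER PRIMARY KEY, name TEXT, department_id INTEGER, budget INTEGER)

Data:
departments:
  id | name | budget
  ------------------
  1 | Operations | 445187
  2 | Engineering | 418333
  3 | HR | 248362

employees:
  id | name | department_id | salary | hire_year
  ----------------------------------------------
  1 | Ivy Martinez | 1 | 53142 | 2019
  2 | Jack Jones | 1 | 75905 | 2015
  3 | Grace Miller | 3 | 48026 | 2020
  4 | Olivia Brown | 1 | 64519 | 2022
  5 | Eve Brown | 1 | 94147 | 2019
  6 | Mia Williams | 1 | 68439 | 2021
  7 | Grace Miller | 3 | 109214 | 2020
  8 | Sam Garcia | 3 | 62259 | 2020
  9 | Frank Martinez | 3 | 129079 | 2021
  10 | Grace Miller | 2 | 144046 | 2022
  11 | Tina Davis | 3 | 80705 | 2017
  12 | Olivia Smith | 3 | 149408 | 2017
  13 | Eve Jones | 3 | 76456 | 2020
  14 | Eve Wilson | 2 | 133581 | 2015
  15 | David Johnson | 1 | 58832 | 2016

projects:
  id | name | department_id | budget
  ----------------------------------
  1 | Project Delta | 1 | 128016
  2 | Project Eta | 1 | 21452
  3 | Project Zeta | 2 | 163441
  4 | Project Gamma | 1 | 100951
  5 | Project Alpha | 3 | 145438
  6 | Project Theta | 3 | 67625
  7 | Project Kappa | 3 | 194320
SELECT name, department_id FROM employees WHERE department_id IN (SELECT id FROM departments WHERE budget > 316130)

Execution result:
name | department_id
Ivy Martinez | 1
Jack Jones | 1
Olivia Brown | 1
Eve Brown | 1
Mia Williams | 1
Grace Miller | 2
Eve Wilson | 2
David Johnson | 1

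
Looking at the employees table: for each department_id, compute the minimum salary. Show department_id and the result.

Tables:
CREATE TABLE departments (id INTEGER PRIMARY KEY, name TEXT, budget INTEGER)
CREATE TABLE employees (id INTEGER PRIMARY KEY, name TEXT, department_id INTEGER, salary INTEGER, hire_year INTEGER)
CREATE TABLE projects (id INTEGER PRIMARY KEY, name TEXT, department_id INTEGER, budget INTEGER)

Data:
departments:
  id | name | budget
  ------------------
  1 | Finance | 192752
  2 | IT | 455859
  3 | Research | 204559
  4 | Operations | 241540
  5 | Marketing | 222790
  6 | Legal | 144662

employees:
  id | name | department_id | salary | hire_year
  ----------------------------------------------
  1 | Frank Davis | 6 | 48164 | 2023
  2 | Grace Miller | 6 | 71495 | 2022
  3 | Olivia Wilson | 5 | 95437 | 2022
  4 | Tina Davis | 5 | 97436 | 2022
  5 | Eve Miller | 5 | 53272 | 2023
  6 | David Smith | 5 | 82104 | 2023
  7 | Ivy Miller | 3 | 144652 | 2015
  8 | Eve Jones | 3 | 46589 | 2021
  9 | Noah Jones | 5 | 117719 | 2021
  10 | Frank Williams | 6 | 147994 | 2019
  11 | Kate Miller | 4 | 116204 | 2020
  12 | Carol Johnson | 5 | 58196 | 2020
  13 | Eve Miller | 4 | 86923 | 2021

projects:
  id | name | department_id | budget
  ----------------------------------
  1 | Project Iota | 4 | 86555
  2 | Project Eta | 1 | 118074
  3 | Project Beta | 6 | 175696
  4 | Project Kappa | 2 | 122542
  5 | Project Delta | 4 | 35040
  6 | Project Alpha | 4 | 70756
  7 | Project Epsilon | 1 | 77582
SELECT department_id, MIN(salary) AS min_salary FROM employees GROUP BY department_id

Execution result:
department_id | min_salary
3 | 46589
4 | 86923
5 | 53272
6 | 48164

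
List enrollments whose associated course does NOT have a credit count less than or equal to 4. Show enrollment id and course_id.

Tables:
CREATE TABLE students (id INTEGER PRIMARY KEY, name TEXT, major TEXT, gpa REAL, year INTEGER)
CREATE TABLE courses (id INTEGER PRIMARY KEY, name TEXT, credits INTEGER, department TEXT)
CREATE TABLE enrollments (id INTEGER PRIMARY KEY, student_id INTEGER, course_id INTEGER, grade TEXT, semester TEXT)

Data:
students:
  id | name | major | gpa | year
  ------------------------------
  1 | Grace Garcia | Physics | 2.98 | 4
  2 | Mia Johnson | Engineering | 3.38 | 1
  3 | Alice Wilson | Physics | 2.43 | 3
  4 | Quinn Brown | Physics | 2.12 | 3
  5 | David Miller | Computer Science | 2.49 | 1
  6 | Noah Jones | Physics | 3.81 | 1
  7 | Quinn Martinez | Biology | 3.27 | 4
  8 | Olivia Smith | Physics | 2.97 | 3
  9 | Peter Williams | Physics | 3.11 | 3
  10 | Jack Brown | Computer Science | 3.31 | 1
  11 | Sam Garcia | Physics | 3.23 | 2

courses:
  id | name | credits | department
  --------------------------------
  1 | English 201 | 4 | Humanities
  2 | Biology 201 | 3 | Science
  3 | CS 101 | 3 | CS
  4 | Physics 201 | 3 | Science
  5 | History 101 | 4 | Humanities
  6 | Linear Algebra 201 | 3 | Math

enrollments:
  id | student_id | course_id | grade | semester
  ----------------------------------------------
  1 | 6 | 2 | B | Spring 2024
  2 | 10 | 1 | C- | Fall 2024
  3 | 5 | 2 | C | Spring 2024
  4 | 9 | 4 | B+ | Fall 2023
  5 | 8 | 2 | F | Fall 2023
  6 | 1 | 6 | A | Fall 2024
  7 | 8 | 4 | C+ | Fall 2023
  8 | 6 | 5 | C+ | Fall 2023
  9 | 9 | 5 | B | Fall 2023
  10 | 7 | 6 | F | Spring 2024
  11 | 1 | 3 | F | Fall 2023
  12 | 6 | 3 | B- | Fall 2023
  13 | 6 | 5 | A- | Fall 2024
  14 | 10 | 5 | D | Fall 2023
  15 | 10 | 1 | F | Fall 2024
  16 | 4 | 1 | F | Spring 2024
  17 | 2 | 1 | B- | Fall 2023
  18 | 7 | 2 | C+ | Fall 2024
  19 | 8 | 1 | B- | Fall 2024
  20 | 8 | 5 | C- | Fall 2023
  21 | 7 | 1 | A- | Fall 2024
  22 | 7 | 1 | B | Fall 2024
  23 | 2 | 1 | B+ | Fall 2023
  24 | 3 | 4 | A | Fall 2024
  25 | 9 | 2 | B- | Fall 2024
SELECT id, course_id FROM enrollments WHERE course_id NOT IN (SELECT id FROM courses WHERE credits <= 4)

Execution result:
(no rows)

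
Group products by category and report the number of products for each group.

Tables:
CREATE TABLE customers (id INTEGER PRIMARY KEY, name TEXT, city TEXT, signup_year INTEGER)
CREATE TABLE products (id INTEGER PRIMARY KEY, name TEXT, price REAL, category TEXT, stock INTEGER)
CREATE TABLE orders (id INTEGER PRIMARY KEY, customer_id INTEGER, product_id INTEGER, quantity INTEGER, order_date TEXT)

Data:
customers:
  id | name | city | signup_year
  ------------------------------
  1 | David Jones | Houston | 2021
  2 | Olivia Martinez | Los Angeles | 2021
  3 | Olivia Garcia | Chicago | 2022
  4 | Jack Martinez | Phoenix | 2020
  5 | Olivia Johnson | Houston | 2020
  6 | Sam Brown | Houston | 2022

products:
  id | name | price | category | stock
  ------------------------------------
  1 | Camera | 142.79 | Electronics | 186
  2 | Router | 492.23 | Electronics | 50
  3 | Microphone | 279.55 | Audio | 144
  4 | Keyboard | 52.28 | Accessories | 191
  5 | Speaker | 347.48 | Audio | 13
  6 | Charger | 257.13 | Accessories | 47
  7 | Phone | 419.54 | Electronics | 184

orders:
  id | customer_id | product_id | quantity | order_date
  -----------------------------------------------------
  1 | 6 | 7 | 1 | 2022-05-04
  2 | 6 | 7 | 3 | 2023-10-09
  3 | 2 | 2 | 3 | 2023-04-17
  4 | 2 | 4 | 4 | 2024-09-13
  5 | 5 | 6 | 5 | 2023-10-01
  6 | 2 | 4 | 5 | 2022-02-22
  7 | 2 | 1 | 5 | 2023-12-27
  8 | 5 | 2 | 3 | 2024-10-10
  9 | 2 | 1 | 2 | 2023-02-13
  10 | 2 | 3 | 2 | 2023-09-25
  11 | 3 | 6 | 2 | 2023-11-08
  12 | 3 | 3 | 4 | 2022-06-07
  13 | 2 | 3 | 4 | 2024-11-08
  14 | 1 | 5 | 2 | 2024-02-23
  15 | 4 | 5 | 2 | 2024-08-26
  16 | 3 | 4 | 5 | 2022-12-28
SELECT category, COUNT(*) AS n FROM products GROUP BY category

Execution result:
category | n
Accessories | 2
Audio | 2
Electronics | 3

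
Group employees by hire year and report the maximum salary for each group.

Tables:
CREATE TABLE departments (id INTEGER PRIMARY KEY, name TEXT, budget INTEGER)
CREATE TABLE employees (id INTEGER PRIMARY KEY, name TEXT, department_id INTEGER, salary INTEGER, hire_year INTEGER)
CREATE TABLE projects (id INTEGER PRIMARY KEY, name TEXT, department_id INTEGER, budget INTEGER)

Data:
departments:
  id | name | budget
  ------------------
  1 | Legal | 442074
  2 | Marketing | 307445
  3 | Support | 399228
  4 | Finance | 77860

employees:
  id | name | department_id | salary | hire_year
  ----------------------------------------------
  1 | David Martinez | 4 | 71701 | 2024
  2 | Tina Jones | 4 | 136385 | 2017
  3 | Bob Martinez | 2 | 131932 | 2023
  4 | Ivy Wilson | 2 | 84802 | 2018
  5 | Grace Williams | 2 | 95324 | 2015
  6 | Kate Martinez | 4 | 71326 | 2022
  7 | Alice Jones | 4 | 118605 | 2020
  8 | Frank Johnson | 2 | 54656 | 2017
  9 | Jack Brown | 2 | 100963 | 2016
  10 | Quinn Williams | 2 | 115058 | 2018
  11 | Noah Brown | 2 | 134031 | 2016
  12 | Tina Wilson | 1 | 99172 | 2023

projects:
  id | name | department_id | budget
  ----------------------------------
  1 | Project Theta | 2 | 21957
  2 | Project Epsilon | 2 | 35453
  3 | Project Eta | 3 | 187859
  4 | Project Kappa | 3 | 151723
SELECT hire_year, MAX(salary) AS max_salary FROM employees GROUP BY hire_year

Execution result:
hire_year | max_salary
2015 | 95324
2016 | 134031
2017 | 136385
2018 | 115058
2020 | 118605
2022 | 71326
2023 | 131932
2024 | 71701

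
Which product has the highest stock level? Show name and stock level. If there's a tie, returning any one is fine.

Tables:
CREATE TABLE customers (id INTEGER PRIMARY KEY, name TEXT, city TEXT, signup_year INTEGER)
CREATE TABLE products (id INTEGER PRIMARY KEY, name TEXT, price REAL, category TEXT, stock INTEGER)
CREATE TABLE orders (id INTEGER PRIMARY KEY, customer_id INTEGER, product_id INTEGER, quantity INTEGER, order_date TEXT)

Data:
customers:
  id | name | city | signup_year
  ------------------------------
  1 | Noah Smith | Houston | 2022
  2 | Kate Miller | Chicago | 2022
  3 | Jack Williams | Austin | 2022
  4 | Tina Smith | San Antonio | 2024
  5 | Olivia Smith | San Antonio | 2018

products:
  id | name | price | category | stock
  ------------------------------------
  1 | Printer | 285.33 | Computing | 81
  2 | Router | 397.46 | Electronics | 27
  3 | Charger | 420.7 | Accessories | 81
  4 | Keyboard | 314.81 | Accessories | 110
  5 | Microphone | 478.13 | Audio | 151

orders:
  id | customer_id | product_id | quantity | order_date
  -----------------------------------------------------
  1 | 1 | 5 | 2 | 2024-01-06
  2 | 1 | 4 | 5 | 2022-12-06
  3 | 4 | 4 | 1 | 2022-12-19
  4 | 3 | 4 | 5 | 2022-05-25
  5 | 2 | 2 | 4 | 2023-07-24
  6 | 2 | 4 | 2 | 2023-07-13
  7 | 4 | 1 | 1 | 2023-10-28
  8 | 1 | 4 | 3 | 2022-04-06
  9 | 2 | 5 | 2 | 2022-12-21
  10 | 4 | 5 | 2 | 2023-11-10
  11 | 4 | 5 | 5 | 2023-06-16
SELECT name, stock FROM products ORDER BY stock DESC LIMIT 1

Execution result:
name | stock
Microphone | 151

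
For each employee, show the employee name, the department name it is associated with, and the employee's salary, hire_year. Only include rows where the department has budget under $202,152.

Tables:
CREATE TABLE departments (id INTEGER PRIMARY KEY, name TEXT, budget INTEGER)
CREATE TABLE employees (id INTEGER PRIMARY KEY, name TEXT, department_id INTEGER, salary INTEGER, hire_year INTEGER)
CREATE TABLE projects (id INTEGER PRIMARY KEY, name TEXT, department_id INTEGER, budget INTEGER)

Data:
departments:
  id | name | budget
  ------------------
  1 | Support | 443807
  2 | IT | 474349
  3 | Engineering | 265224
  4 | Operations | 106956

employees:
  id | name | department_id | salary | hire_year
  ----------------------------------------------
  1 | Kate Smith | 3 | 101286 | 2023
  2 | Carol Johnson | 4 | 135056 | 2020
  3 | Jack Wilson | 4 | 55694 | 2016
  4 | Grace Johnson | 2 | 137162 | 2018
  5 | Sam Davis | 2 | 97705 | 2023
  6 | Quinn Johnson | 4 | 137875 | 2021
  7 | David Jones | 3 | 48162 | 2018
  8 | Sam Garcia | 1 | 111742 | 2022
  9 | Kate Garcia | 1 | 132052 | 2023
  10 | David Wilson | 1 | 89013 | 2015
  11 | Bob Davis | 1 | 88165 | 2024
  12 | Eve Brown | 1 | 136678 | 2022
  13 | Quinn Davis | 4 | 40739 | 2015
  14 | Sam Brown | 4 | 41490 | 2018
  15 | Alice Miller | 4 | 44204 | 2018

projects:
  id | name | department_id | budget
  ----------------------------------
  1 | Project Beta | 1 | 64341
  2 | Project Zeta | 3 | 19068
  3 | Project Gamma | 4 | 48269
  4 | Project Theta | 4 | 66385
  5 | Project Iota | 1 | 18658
SELECT c.name, p.name AS department, c.salary, c.hire_year FROM employees c JOIN departments p ON c.department_id = p.id WHERE p.budget < 202152

Execution result:
name | department | salary | hire_year
Carol Johnson | Operations | 135056 | 2020
Jack Wilson | Operations | 55694 | 2016
Quinn Johnson | Operations | 137875 | 2021
Quinn Davis | Operations | 40739 | 2015
Sam Brown | Operations | 41490 | 2018
Alice Miller | Operations | 44204 | 2018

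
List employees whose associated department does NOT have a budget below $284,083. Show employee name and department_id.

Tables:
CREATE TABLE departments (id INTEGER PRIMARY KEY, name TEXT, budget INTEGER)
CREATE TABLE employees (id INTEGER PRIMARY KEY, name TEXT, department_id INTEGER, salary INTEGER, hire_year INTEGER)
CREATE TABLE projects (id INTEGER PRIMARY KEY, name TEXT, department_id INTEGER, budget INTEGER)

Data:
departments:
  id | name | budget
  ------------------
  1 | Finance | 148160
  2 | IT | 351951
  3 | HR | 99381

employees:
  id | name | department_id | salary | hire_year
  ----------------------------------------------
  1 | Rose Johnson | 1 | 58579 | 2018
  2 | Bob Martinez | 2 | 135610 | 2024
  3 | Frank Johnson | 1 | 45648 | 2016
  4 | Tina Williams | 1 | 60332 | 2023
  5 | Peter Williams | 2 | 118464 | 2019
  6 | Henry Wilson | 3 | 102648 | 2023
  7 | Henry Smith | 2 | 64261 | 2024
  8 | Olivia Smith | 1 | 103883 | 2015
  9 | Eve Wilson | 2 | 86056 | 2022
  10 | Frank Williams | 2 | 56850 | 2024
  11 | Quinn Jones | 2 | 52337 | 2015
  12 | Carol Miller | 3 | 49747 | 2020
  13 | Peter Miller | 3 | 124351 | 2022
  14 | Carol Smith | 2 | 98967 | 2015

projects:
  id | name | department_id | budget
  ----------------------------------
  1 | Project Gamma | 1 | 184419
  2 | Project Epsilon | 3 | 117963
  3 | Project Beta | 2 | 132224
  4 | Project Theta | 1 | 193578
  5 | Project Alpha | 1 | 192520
SELECT name, department_id FROM employees WHERE department_id NOT IN (SELECT id FROM departments WHERE budget < 284083)

Execution result:
name | department_id
Bob Martinez | 2
Peter Williams | 2
Henry Smith | 2
Eve Wilson | 2
Frank Williams | 2
Quinn Jones | 2
Carol Smith | 2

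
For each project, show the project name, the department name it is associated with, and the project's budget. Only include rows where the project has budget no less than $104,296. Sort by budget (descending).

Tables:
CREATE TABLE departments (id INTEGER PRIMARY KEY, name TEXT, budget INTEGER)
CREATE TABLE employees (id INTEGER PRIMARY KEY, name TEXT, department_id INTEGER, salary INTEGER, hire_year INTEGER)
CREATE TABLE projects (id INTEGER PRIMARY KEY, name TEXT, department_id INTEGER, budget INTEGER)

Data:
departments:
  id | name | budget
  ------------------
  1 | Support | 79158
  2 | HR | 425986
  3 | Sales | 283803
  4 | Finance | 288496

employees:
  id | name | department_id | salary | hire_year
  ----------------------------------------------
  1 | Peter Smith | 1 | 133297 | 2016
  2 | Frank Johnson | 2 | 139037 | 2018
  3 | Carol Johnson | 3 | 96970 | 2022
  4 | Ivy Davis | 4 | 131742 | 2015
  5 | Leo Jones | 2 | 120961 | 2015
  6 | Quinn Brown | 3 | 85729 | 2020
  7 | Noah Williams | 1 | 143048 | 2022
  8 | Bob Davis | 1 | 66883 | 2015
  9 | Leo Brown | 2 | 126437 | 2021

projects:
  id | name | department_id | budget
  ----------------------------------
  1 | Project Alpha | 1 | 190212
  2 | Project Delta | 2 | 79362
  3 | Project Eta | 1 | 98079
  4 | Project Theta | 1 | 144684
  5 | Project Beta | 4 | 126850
SELECT c.name, p.name AS department, c.budget FROM projects c JOIN departments p ON c.department_id = p.id WHERE c.budget >= 104296 ORDER BY c.budget DESC

Execution result:
name | department | budget
Project Alpha | Support | 190212
Project Theta | Support | 144684
Project Beta | Finance | 126850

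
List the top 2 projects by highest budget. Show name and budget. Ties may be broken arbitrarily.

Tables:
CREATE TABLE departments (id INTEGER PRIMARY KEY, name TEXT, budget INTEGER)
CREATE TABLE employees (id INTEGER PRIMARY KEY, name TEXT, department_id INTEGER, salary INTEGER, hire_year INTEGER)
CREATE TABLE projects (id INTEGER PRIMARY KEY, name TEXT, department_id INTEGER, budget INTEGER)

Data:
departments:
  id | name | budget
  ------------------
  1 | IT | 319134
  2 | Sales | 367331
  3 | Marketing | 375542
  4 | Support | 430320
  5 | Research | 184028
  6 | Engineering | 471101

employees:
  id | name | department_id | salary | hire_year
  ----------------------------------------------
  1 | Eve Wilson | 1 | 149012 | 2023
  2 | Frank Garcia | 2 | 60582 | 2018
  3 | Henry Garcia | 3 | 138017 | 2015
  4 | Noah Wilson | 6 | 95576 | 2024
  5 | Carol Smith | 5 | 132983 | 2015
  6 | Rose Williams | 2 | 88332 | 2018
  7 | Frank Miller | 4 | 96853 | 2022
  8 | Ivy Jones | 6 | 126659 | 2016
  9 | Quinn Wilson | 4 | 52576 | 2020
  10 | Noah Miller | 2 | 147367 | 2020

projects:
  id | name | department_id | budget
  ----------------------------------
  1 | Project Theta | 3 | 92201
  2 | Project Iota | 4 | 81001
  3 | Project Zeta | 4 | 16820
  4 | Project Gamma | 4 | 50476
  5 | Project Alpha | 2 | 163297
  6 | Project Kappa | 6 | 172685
SELECT name, budget FROM projects ORDER BY budget DESC LIMIT 2

Execution result:
name | budget
Project Kappa | 172685
Project Alpha | 163297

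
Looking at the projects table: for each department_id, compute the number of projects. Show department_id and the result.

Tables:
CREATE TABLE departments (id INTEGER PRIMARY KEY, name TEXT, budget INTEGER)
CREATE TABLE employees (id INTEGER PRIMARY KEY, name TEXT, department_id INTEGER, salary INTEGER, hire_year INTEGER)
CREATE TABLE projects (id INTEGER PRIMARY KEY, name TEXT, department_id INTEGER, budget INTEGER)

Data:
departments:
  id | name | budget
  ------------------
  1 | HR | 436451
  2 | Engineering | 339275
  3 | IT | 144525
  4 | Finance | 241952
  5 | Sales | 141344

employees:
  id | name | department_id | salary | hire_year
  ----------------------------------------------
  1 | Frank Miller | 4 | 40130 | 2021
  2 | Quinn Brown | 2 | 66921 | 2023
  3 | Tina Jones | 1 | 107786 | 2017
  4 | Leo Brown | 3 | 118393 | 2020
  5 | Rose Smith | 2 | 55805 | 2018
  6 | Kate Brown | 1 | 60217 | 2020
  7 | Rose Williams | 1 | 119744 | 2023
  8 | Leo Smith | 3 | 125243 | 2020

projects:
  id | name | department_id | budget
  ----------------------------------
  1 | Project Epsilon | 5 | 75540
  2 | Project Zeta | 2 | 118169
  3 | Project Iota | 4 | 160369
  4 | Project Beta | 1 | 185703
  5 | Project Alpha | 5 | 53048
SELECT department_id, COUNT(*) AS n FROM projects GROUP BY department_id

Execution result:
department_id | n
1 | 1
2 | 1
4 | 1
5 | 2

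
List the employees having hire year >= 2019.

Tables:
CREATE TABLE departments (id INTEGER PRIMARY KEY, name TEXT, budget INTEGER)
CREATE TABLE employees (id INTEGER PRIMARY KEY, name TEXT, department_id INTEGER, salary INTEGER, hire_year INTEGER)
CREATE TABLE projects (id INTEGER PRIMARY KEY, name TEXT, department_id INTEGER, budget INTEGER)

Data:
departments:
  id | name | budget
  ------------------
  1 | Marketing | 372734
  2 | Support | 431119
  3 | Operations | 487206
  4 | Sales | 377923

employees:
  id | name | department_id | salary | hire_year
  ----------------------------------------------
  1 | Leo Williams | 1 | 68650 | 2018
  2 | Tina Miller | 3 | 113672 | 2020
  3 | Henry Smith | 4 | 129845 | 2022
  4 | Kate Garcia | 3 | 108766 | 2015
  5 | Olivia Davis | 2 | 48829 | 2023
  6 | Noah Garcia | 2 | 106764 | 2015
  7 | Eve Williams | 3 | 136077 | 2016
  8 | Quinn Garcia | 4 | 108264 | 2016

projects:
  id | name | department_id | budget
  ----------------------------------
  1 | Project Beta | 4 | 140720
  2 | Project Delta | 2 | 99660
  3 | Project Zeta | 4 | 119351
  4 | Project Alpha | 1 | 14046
SELECT name, hire_year FROM employees WHERE hire_year >= 2019

Execution result:
name | hire_year
Tina Miller | 2020
Henry Smith | 2022
Olivia Davis | 2023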